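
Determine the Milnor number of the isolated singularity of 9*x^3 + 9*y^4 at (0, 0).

6

The Hessian of f at 0 has rank 0. Corank 2; j^3 = 9*x^3 is a perfect cube, so E-series; the 4-jet and mu = 6 give E_6.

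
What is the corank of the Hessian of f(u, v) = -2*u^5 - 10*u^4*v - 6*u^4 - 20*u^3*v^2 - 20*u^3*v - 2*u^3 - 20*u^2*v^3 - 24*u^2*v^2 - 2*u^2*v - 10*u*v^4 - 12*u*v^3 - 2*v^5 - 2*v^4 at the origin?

2

Hessian at 0 has rank 0.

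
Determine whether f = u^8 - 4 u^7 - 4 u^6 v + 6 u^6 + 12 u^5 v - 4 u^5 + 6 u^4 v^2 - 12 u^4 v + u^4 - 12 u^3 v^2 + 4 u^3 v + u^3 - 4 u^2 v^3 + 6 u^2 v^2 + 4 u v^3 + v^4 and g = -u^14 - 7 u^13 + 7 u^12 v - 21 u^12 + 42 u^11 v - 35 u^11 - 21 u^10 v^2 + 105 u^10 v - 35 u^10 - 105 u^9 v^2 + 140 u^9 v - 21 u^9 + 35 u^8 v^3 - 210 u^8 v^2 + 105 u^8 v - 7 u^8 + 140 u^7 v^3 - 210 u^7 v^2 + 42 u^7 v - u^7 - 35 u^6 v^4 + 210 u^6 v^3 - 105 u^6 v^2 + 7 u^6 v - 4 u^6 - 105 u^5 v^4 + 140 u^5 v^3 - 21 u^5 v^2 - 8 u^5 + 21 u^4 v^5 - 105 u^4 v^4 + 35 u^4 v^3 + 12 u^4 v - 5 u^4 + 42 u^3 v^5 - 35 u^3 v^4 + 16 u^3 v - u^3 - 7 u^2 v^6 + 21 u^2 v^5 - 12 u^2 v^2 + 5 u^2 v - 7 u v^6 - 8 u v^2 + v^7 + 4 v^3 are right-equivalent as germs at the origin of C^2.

No.

The Hessian of f at 0 is [[0, 0], [0, 0]] with rank 0, so corank 2. A Groebner basis of the Jacobian ideal J(f) in C{u,v} is {v^4, u*v^2 + v^3/3, u^2}; counting standard monomials gives mu = 6. Corank 2; j^3 = u^3 is a perfect cube, so E-series; the 4-jet and mu = 6 give E_6. The Hessian of g at 0 is [[0, 0], [0, 0]] with rank 0, so corank 2. A Groebner basis of the Jacobian ideal J(g) in C{u,v} is {-519*u^2/15824 + u*v^3 + 6081*u*v^2/3956 + 5141*u*v/15824 - 1508*v^3/989 - 4103*v^2/7912, -775*u^2/15824 + 14245*u*v^2/7912 + 7189*u*v/15824 + v^4 - 6067*v^3/3956 - 5639*v^2/7912, u^3 + 491*u^2/989 + 84*u*v^2/989 - 961*u*v/989 - 56*v^3/989 - 42*v^2/989, u^2*v - 7*u^2/1978 + 84*u*v^2/989 + 1045*u*v/1978 - 56*v^3/989 - 1031*v^2/989}; counting standard monomials gives mu = 8. Corank 2; j^3 = -(u - 2*v)^2*(u - v) has shape L^2 M (L != M), so D-series; mu = 8 gives D_8. f is E_6 but g is D_8, hence not right-equivalent.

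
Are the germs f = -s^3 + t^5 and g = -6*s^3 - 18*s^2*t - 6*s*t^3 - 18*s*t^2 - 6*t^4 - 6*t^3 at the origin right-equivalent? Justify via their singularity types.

No.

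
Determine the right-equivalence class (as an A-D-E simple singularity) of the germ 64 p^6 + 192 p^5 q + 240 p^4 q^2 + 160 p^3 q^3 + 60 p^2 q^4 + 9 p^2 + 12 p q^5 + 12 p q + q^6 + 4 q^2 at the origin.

A_5

The Hessian of f at 0 has rank 1. Corank 1: A-series; mu = 5 gives A_5.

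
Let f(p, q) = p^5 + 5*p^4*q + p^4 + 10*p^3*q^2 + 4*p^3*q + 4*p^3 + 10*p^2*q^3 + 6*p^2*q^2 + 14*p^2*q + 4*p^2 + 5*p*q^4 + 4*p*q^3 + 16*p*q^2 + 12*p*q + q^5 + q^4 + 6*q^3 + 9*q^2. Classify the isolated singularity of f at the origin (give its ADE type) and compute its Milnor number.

Type A4, Milnor number mu = 4.

The Hessian of f at 0 has rank 1. Corank 1: A-series; mu = 4 gives A_4.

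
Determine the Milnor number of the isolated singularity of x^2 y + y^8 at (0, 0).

9

The Hessian of f at 0 has rank 0. Corank 2; j^3 = x^2*y has shape L^2 M (L != M), so D-series; mu = 9 gives D_9.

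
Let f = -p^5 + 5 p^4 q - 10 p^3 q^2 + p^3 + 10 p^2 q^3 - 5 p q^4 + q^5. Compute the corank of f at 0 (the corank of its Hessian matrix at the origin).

2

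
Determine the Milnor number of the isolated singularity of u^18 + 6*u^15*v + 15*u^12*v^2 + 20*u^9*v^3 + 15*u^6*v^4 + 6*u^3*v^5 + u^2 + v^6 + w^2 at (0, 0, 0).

5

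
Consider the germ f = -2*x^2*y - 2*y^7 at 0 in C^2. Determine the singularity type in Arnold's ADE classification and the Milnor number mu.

Type D8, Milnor number mu = 8.

The Hessian of f at 0 has rank 0. Corank 2; j^3 = -2*x^2*y has shape L^2 M (L != M), so D-series; mu = 8 gives D_8.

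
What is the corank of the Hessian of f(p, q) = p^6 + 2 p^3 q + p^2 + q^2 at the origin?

0

Hessian at 0 has rank 2.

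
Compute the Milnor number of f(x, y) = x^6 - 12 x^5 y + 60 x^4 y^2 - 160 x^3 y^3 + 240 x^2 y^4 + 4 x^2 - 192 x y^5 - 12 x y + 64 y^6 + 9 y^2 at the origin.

5

The Hessian of f at 0 has rank 1. Corank 1: A-series; mu = 5 gives A_5.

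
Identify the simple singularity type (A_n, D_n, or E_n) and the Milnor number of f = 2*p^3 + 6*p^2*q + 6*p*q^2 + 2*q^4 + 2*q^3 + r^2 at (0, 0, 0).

The Hessian of f at 0 has rank 1. Corank 2; j^3 = 2*(p + q)^3 is a perfect cube, so E-series; the 4-jet and mu = 6 give E_6.

Type E6, Milnor number mu = 6.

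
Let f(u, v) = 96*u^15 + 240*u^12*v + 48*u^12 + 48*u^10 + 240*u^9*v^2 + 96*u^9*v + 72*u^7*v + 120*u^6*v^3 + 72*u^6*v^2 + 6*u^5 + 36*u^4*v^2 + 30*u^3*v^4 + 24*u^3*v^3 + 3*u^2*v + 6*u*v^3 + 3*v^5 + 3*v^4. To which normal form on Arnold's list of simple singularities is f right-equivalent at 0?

The Hessian of f at 0 is [[0, 0], [0, 0]] with rank 0, so corank 2. A Groebner basis of the Jacobian ideal J(f) in C{u,v} is {u*v^2, u*v + v^3, u^2 - 4*u*v}; counting standard monomials gives mu = 5. Corank 2; j^3 = 3*u^2*v has shape L^2 M (L != M), so D-series; mu = 5 gives D_5.

D_5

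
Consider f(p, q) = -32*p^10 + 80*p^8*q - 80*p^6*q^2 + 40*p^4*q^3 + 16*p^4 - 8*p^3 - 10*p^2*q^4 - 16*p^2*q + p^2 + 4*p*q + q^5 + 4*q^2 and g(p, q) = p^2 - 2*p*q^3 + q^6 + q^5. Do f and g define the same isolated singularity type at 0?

The Hessian of f at 0 has rank 1. Corank 1: A-series; mu = 4 gives A_4. The Hessian of g at 0 has rank 1. Corank 1: A-series; mu = 4 gives A_4. Both have type A_4, hence right-equivalent.

Yes.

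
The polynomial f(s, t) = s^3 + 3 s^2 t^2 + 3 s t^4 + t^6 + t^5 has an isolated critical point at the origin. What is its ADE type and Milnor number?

Type E8, Milnor number mu = 8.

The Hessian of f at 0 is [[0, 0], [0, 0]] with rank 0, so corank 2. A Groebner basis of the Jacobian ideal J(f) in C{s,t} is {t^4, s^3, s^2/2 + s*t^2}; counting standard monomials gives mu = 8. Corank 2; j^3 = s^3 is a perfect cube, so E-series; the 5-jet and mu = 8 give E_8.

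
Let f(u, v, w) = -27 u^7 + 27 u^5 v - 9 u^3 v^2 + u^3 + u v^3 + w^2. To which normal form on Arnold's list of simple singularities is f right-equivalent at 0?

E_{7}

The Hessian of f at 0 has rank 1. Corank 2; j^3 = u^3 is a perfect cube, so E-series; the 4-jet and mu = 7 give E_7.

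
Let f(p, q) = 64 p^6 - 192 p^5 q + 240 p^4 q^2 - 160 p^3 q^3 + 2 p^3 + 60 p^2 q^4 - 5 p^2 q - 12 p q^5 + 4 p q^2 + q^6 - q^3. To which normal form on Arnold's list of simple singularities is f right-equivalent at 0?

D_{7}

The Hessian of f at 0 has rank 0. Corank 2; j^3 = (p - q)^2*(2*p - q) has shape L^2 M (L != M), so D-series; mu = 7 gives D_7.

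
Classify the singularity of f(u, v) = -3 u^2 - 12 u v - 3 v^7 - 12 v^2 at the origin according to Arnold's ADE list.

A6

The Hessian of f at 0 has rank 1. Corank 1: A-series; mu = 6 gives A_6.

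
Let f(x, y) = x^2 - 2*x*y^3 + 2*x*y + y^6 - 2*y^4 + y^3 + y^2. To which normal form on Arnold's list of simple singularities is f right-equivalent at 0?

A_{2}

The Hessian of f at 0 has rank 1. Corank 1: A-series; mu = 2 gives A_2.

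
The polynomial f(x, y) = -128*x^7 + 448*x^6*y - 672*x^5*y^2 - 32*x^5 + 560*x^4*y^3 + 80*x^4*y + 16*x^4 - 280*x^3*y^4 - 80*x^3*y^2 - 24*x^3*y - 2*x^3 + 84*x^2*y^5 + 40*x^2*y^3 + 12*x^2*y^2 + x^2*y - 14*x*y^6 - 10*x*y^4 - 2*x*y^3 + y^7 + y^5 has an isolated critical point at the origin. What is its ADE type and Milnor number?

Type D_8, Milnor number mu = 8.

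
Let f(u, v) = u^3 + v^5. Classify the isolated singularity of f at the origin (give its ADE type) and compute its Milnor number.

The Hessian of f at 0 is [[0, 0], [0, 0]] with rank 0, so corank 2. A Groebner basis of the Jacobian ideal J(f) in C{u,v} is {v^4, u^2}; counting standard monomials gives mu = 8. Corank 2; j^3 = u^3 is a perfect cube, so E-series; the 5-jet and mu = 8 give E_8.

Type E_8, Milnor number mu = 8.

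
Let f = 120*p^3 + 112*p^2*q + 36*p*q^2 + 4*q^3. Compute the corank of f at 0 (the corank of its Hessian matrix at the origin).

The Hessian at 0 is [[0, 0], [0, 0]] of rank 0; hence corank 2.

2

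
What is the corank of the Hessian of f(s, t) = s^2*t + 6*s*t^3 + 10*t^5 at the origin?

Hessian at 0 has rank 0.

2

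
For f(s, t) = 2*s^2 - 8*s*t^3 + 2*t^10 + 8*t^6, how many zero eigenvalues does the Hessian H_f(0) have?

1

Hessian at 0 has rank 1.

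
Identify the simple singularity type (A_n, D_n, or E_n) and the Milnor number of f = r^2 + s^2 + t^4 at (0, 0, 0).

Type A3, Milnor number mu = 3.

The Hessian of f at 0 has rank 2. Corank 1: A-series; mu = 3 gives A_3.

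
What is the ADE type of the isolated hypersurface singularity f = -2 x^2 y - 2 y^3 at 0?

The Hessian of f at 0 is [[0, 0], [0, 0]] with rank 0, so corank 2. A Groebner basis of the Jacobian ideal J(f) in C{x,y} is {y^3, x^2 + 3*y^2, x*y}; counting standard monomials gives mu = 4. Corank 2; j^3 = -2*y*(x^2 + y^2) splits into three distinct lines over C (the quadratic factor has nonzero discriminant), so D_4.

D_{4}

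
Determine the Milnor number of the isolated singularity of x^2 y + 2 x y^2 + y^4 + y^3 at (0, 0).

The Hessian of f at 0 is [[0, 0], [0, 0]] with rank 0, so corank 2. A Groebner basis of the Jacobian ideal J(f) in C{x,y} is {x^3 - x^2/4 + y^2/4, x^2/4 + y^3 - y^2/4, x*y + y^2}; counting standard monomials gives mu = 5. Corank 2; j^3 = y*(x + y)^2 has shape L^2 M (L != M), so D-series; mu = 5 gives D_5.

5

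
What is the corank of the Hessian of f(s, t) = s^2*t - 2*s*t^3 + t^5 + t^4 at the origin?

2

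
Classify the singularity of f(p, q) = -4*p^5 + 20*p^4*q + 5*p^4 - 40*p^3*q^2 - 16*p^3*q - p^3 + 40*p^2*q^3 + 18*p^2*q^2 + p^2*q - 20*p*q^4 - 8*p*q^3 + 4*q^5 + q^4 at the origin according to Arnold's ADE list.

D_5

The Hessian of f at 0 has rank 0. Corank 2; j^3 = -p^2*(p - q) has shape L^2 M (L != M), so D-series; mu = 5 gives D_5.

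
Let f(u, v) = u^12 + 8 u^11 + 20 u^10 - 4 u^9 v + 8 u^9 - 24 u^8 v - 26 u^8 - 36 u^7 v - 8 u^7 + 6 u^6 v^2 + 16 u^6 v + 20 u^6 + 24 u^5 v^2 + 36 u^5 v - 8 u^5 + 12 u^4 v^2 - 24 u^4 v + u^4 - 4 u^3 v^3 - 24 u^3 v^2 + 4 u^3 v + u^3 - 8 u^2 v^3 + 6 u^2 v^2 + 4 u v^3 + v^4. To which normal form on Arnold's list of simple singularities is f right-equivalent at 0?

E6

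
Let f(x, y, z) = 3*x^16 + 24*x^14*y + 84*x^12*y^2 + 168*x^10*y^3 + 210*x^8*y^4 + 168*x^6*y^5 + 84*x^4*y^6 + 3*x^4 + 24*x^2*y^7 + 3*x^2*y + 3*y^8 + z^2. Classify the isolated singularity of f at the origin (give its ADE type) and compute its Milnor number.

Type D_9, Milnor number mu = 9.

The Hessian of f at 0 is [[0, 0, 0], [0, 0, 0], [0, 0, 2]] with rank 1, so corank 2. A Groebner basis of the Jacobian ideal J(f) in C{x,y,z} is {x^2/8 + y^7, x^3, x*y, z}; counting standard monomials gives mu = 9. Corank 2; j^3 = 3*x^2*y has shape L^2 M (L != M), so D-series; mu = 9 gives D_9.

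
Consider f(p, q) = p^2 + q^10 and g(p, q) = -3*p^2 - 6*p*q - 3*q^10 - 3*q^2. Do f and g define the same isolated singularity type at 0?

The Hessian of f at 0 has rank 1. Corank 1: A-series; mu = 9 gives A_9. The Hessian of g at 0 has rank 1. Corank 1: A-series; mu = 9 gives A_9. Both have type A_9, hence right-equivalent.

Yes.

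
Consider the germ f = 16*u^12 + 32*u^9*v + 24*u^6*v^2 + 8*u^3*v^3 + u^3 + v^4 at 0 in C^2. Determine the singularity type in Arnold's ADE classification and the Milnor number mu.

Type E_{6}, Milnor number mu = 6.

The Hessian of f at 0 is [[0, 0], [0, 0]] with rank 0, so corank 2. A Groebner basis of the Jacobian ideal J(f) in C{u,v} is {v^3, u^2}; counting standard monomials gives mu = 6. Corank 2; j^3 = u^3 is a perfect cube, so E-series; the 4-jet and mu = 6 give E_6.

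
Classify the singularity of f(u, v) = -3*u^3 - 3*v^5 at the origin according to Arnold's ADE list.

The Hessian of f at 0 has rank 0. Corank 2; j^3 = -3*u^3 is a perfect cube, so E-series; the 5-jet and mu = 8 give E_8.

E_{8}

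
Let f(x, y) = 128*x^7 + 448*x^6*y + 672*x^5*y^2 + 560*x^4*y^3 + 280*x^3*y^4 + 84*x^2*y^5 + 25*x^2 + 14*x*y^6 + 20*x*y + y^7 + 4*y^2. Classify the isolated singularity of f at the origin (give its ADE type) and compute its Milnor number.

Type A6, Milnor number mu = 6.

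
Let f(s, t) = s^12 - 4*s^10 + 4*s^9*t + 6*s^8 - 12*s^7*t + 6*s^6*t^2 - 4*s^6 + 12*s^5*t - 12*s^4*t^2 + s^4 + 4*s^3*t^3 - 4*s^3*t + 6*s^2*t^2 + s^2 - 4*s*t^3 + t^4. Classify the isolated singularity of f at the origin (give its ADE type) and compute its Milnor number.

Type A_3, Milnor number mu = 3.

The Hessian of f at 0 is [[2, 0], [0, 0]] with rank 1, so corank 1. A Groebner basis of the Jacobian ideal J(f) in C{s,t} is {t^3, s}; counting standard monomials gives mu = 3. Corank 1: A-series; mu = 3 gives A_3.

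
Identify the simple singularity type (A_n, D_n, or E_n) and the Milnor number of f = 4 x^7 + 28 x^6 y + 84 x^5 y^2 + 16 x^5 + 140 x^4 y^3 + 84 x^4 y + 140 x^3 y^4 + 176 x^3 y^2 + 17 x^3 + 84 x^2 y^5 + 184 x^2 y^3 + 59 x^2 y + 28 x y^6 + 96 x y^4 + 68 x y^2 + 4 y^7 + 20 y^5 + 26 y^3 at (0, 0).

The Hessian of f at 0 has rank 0. Corank 2; j^3 = (x + y)*(17*x^2 + 42*x*y + 26*y^2) splits into three distinct lines over C (the quadratic factor has nonzero discriminant), so D_4.

Type D_4, Milnor number mu = 4.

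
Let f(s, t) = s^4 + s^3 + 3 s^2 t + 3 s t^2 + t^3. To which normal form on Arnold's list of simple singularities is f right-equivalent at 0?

The Hessian of f at 0 has rank 0. Corank 2; j^3 = (s + t)^3 is a perfect cube, so E-series; the 4-jet and mu = 6 give E_6.

E_6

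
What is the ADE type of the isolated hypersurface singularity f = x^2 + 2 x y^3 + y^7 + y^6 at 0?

The Hessian of f at 0 has rank 1. Corank 1: A-series; mu = 6 gives A_6.

A6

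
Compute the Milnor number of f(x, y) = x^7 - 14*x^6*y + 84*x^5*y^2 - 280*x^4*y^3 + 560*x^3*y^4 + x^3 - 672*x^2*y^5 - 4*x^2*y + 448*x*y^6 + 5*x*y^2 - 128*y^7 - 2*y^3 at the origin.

8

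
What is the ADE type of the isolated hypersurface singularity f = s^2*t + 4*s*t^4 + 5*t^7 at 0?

The Hessian of f at 0 has rank 0. Corank 2; j^3 = s^2*t has shape L^2 M (L != M), so D-series; mu = 8 gives D_8.

D_{8}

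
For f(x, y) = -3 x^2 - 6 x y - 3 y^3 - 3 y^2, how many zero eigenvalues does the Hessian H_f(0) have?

Hessian at 0 has rank 1.

1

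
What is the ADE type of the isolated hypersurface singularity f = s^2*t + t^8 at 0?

D9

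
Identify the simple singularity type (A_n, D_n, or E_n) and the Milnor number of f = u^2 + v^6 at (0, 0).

Type A_5, Milnor number mu = 5.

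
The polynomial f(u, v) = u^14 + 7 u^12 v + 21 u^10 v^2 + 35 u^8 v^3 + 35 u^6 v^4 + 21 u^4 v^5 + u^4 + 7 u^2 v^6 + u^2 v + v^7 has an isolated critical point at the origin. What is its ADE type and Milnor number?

Type D_8, Milnor number mu = 8.

The Hessian of f at 0 has rank 0. Corank 2; j^3 = u^2*v has shape L^2 M (L != M), so D-series; mu = 8 gives D_8.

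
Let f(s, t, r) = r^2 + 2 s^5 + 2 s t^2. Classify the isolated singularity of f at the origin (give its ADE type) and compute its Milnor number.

Type D6, Milnor number mu = 6.

The Hessian of f at 0 is [[0, 0, 0], [0, 0, 0], [0, 0, 2]] with rank 1, so corank 2. A Groebner basis of the Jacobian ideal J(f) in C{s,t,r} is {s^4 + t^2/5, t^3, s*t, r}; counting standard monomials gives mu = 6. Corank 2; j^3 = 2*s*t^2 has shape L^2 M (L != M), so D-series; mu = 6 gives D_6.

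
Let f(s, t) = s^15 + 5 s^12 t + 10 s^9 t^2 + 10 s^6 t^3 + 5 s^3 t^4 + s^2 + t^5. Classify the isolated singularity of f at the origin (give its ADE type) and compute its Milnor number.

The Hessian of f at 0 is [[2, 0], [0, 0]] with rank 1, so corank 1. A Groebner basis of the Jacobian ideal J(f) in C{s,t} is {t^4, s}; counting standard monomials gives mu = 4. Corank 1: A-series; mu = 4 gives A_4.

Type A_4, Milnor number mu = 4.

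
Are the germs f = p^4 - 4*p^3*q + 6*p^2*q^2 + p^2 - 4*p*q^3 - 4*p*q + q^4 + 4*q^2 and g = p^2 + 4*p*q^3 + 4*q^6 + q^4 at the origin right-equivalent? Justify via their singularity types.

Yes.

The Hessian of f at 0 is [[2, -4], [-4, 8]] with rank 1, so corank 1. A Groebner basis of the Jacobian ideal J(f) in C{p,q} is {q^3, p - 2*q}; counting standard monomials gives mu = 3. Corank 1: A-series; mu = 3 gives A_3. The Hessian of g at 0 is [[2, 0], [0, 0]] with rank 1, so corank 1. A Groebner basis of the Jacobian ideal J(g) in C{p,q} is {q^3, p}; counting standard monomials gives mu = 3. Corank 1: A-series; mu = 3 gives A_3. Both have type A_3, hence right-equivalent.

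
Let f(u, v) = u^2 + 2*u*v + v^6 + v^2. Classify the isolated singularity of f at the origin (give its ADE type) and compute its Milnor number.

Type A_5, Milnor number mu = 5.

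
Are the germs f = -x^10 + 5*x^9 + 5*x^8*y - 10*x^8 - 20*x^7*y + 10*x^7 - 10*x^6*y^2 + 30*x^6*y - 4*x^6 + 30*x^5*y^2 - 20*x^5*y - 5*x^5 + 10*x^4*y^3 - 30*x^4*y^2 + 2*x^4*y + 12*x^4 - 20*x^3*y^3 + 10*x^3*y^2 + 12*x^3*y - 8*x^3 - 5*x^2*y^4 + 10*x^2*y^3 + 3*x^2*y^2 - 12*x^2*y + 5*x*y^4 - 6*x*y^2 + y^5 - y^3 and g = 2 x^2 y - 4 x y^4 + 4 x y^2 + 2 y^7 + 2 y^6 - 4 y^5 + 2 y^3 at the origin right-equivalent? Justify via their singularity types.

The Hessian of f at 0 is [[0, 0], [0, 0]] with rank 0, so corank 2. A Groebner basis of the Jacobian ideal J(f) in C{x,y} is {32*x^2*y + 128*x^2 + 128*x*y + y^4 - 8*y^3 + 32*y^2, x^3 + 3*x^2*y/2 + 3*x^2 + 3*x*y - y^3/4 + 3*y^2/4, -4*x^2 + x*y^2 - 4*x*y + y^3/2 - y^2}; counting standard monomials gives mu = 8. Corank 2; j^3 = -(2*x + y)^3 is a perfect cube, so E-series; the 5-jet and mu = 8 give E_8. The Hessian of g at 0 is [[0, 0], [0, 0]] with rank 0, so corank 2. A Groebner basis of the Jacobian ideal J(g) in C{x,y} is {-x*y + y^4 - y^2, x^3 + x^2/2 + x*y + y^3 + y^2/2, x^2*y - x^2/3 - 2*x*y/3 - y^3 - y^2/3, x^2/6 + x*y^2 + x*y/3 + y^3 + y^2/6}; counting standard monomials gives mu = 7. Corank 2; j^3 = 2*y*(x + y)^2 has shape L^2 M (L != M), so D-series; mu = 7 gives D_7. f is E_8 but g is D_7, hence not right-equivalent.

No.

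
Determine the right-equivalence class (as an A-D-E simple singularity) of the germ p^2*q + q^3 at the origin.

D4

The Hessian of f at 0 has rank 0. Corank 2; j^3 = q*(p^2 + q^2) splits into three distinct lines over C (the quadratic factor has nonzero discriminant), so D_4.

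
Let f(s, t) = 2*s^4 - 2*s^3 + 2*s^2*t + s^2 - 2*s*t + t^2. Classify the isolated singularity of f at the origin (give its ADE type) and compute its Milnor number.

The Hessian of f at 0 has rank 1. Corank 1: A-series; mu = 3 gives A_3.

Type A_3, Milnor number mu = 3.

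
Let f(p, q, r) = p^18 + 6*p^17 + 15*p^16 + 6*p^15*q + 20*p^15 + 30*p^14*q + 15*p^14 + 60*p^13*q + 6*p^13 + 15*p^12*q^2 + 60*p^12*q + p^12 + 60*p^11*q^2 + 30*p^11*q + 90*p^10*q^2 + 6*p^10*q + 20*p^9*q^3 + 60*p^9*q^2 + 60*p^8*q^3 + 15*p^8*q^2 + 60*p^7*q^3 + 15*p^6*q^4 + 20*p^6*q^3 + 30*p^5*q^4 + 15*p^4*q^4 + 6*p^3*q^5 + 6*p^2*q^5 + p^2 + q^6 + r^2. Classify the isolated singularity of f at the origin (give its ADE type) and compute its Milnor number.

Type A_{5}, Milnor number mu = 5.

The Hessian of f at 0 is [[2, 0, 0], [0, 0, 0], [0, 0, 2]] with rank 2, so corank 1. A Groebner basis of the Jacobian ideal J(f) in C{p,q,r} is {q^5, p, r}; counting standard monomials gives mu = 5. Corank 1: A-series; mu = 5 gives A_5.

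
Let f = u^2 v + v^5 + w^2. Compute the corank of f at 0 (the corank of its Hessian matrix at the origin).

2

Hessian at 0 has rank 1.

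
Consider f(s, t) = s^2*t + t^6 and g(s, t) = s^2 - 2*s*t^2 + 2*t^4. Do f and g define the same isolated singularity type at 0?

The Hessian of f at 0 has rank 0. Corank 2; j^3 = s^2*t has shape L^2 M (L != M), so D-series; mu = 7 gives D_7. The Hessian of g at 0 has rank 1. Corank 1: A-series; mu = 3 gives A_3. f is D_7 but g is A_3, hence not right-equivalent.

No.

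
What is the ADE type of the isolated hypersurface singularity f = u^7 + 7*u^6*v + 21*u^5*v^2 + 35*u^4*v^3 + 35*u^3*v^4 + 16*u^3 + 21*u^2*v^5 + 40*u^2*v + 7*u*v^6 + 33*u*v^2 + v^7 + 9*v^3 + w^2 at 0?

D8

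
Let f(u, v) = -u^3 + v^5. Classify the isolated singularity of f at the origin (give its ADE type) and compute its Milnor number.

Type E8, Milnor number mu = 8.

The Hessian of f at 0 has rank 0. Corank 2; j^3 = -u^3 is a perfect cube, so E-series; the 5-jet and mu = 8 give E_8.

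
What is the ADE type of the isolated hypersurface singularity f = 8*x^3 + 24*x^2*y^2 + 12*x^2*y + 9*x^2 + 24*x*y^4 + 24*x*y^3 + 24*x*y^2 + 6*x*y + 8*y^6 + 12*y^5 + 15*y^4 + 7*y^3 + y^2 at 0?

A_{2}

The Hessian of f at 0 is [[18, 6], [6, 2]] with rank 1, so corank 1. A Groebner basis of the Jacobian ideal J(f) in C{x,y} is {y^2, x + y/3}; counting standard monomials gives mu = 2. Corank 1: A-series; mu = 2 gives A_2.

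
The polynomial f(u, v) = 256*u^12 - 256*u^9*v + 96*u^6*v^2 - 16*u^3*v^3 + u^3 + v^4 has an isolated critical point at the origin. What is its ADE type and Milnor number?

Type E6, Milnor number mu = 6.

The Hessian of f at 0 has rank 0. Corank 2; j^3 = u^3 is a perfect cube, so E-series; the 4-jet and mu = 6 give E_6.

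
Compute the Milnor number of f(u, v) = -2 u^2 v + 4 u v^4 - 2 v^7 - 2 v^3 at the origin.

The Hessian of f at 0 is [[0, 0], [0, 0]] with rank 0, so corank 2. A Groebner basis of the Jacobian ideal J(f) in C{u,v} is {v^3, u^2 + 3*v^2, u*v}; counting standard monomials gives mu = 4. Corank 2; j^3 = -2*v*(u^2 + v^2) splits into three distinct lines over C (the quadratic factor has nonzero discriminant), so D_4.

4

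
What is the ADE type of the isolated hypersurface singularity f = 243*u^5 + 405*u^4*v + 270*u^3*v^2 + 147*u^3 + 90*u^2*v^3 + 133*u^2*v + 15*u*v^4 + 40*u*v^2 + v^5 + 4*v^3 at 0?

The Hessian of f at 0 is [[0, 0], [0, 0]] with rank 0, so corank 2. A Groebner basis of the Jacobian ideal J(f) in C{u,v} is {-16807*u*v/15 + v^4 - 4802*v^2/15, u*v^2 + 2*v^3/7, u^2 + 13*u*v/21 + 2*v^2/21}; counting standard monomials gives mu = 6. Corank 2; j^3 = (3*u + v)*(7*u + 2*v)^2 has shape L^2 M (L != M), so D-series; mu = 6 gives D_6.

D_6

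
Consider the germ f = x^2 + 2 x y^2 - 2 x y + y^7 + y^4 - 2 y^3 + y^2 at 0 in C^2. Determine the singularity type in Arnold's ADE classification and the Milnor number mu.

Type A_6, Milnor number mu = 6.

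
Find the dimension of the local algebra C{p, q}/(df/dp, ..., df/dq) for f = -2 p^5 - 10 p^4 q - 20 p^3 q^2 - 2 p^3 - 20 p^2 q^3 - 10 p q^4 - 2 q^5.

8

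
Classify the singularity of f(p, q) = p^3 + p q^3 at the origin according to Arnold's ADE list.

E_{7}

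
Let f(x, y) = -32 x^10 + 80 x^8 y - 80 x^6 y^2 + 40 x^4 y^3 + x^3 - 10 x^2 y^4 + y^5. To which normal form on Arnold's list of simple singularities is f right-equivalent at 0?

E_{8}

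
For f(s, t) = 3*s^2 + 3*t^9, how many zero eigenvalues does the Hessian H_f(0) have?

1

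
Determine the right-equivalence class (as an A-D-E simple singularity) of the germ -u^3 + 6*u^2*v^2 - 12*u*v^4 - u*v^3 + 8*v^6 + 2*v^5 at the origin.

E7

The Hessian of f at 0 is [[0, 0], [0, 0]] with rank 0, so corank 2. A Groebner basis of the Jacobian ideal J(f) in C{u,v} is {-u^2/4 + v^4 - v^3/12, u^3, u^2*v + u^2/12 + v^3/36, -u^2/2 + u*v^2 - v^3/6}; counting standard monomials gives mu = 7. Corank 2; j^3 = -u^3 is a perfect cube, so E-series; the 4-jet and mu = 7 give E_7.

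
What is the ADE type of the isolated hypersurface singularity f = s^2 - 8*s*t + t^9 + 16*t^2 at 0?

A_{8}

The Hessian of f at 0 has rank 1. Corank 1: A-series; mu = 8 gives A_8.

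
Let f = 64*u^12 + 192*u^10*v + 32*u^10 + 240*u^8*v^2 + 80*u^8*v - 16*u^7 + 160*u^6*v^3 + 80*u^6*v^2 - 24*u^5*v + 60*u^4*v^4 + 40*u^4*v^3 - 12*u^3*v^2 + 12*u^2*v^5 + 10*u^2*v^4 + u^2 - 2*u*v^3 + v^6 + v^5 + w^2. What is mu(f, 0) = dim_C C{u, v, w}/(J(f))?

4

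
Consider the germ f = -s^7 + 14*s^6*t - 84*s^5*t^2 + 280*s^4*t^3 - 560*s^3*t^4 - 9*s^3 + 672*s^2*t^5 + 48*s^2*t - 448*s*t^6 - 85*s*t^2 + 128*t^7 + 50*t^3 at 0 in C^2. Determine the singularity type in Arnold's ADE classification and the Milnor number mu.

Type D8, Milnor number mu = 8.

The Hessian of f at 0 has rank 0. Corank 2; j^3 = -(s - 2*t)*(3*s - 5*t)^2 has shape L^2 M (L != M), so D-series; mu = 8 gives D_8.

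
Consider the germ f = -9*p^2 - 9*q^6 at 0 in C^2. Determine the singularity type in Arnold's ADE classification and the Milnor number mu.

The Hessian of f at 0 has rank 1. Corank 1: A-series; mu = 5 gives A_5.

Type A_{5}, Milnor number mu = 5.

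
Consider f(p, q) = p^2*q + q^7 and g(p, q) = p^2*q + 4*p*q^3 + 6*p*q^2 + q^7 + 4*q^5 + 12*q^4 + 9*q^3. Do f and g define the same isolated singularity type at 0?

Yes.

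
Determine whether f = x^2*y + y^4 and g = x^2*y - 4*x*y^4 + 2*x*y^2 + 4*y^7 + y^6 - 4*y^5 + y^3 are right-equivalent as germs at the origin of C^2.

No.

The Hessian of f at 0 has rank 0. Corank 2; j^3 = x^2*y has shape L^2 M (L != M), so D-series; mu = 5 gives D_5. The Hessian of g at 0 has rank 0. Corank 2; j^3 = y*(x + y)^2 has shape L^2 M (L != M), so D-series; mu = 7 gives D_7. f is D_5 but g is D_7, hence not right-equivalent.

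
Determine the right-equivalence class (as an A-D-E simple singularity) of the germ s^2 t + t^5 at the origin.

D_{6}

The Hessian of f at 0 is [[0, 0], [0, 0]] with rank 0, so corank 2. A Groebner basis of the Jacobian ideal J(f) in C{s,t} is {s^2/5 + t^4, s^3, s*t}; counting standard monomials gives mu = 6. Corank 2; j^3 = s^2*t has shape L^2 M (L != M), so D-series; mu = 6 gives D_6.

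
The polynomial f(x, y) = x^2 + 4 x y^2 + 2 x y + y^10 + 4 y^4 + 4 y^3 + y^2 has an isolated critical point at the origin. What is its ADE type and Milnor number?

Type A9, Milnor number mu = 9.

The Hessian of f at 0 is [[2, 2], [2, 2]] with rank 1, so corank 1. A Groebner basis of the Jacobian ideal J(f) in C{x,y} is {x^5 + 5*x^4 + 15*x^3*y - 35*x^3/4 - 27*x^2*y/2 + 23*x^2/8 + 27*x*y/8 - x/4 - y/4, x^4*y - 2*x^4 - 5*x^3*y + 5*x^3/2 + 15*x^2*y/4 - 3*x^2/4 - 7*x*y/8 + x/16 + y/16, x/2 + y^2 + y/2}; counting standard monomials gives mu = 9. Corank 1: A-series; mu = 9 gives A_9.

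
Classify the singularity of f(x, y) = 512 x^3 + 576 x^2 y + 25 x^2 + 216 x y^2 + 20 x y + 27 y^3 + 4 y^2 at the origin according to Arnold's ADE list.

The Hessian of f at 0 has rank 1. Corank 1: A-series; mu = 2 gives A_2.

A2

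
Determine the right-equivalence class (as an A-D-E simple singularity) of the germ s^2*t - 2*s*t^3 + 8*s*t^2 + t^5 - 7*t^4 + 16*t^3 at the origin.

The Hessian of f at 0 has rank 0. Corank 2; j^3 = t*(s + 4*t)^2 has shape L^2 M (L != M), so D-series; mu = 5 gives D_5.

D_5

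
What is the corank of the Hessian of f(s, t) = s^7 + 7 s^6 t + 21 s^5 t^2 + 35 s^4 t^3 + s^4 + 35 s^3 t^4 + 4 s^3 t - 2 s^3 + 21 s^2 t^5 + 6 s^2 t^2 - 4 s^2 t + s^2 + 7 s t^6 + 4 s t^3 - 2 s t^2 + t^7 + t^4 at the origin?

1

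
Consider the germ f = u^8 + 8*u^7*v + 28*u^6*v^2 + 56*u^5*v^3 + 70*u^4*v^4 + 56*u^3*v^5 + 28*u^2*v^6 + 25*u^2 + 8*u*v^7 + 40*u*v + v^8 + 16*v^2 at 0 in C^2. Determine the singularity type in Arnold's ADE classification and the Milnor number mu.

The Hessian of f at 0 has rank 1. Corank 1: A-series; mu = 7 gives A_7.

Type A7, Milnor number mu = 7.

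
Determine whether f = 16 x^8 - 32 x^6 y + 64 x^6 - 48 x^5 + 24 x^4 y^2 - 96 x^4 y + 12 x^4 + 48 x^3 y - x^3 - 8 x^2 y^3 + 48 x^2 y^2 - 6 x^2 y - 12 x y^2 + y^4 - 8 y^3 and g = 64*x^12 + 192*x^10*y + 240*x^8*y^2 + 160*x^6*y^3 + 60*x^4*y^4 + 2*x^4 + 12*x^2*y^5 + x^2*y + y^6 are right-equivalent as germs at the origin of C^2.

No.

The Hessian of f at 0 has rank 0. Corank 2; j^3 = -(x + 2*y)^3 is a perfect cube, so E-series; the 4-jet and mu = 6 give E_6. The Hessian of g at 0 has rank 0. Corank 2; j^3 = x^2*y has shape L^2 M (L != M), so D-series; mu = 7 gives D_7. f is E_6 but g is D_7, hence not right-equivalent.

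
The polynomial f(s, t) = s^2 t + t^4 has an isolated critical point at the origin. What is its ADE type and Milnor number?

Type D_5, Milnor number mu = 5.

The Hessian of f at 0 has rank 0. Corank 2; j^3 = s^2*t has shape L^2 M (L != M), so D-series; mu = 5 gives D_5.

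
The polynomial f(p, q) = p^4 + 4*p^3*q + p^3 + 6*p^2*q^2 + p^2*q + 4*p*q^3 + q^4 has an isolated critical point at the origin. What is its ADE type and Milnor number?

Type D5, Milnor number mu = 5.

The Hessian of f at 0 is [[0, 0], [0, 0]] with rank 0, so corank 2. A Groebner basis of the Jacobian ideal J(f) in C{p,q} is {p*q^2, -p*q/4 + q^3, p^2 + p*q}; counting standard monomials gives mu = 5. Corank 2; j^3 = p^2*(p + q) has shape L^2 M (L != M), so D-series; mu = 5 gives D_5.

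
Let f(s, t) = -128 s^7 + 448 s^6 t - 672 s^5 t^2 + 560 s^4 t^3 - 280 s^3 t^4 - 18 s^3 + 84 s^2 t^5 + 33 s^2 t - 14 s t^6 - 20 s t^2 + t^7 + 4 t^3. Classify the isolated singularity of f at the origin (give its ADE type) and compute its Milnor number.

Type D_8, Milnor number mu = 8.

The Hessian of f at 0 is [[0, 0], [0, 0]] with rank 0, so corank 2. A Groebner basis of the Jacobian ideal J(f) in C{s,t} is {-2187*s*t/14 + t^6 + 729*t^2/7, s*t^2 - 2*t^3/3, s^2 - 7*s*t/6 + t^2/3}; counting standard monomials gives mu = 8. Corank 2; j^3 = -(2*s - t)*(3*s - 2*t)^2 has shape L^2 M (L != M), so D-series; mu = 8 gives D_8.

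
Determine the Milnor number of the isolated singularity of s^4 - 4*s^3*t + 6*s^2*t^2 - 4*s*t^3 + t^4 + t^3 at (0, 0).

6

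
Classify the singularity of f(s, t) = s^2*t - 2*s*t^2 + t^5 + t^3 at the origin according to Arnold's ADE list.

D_6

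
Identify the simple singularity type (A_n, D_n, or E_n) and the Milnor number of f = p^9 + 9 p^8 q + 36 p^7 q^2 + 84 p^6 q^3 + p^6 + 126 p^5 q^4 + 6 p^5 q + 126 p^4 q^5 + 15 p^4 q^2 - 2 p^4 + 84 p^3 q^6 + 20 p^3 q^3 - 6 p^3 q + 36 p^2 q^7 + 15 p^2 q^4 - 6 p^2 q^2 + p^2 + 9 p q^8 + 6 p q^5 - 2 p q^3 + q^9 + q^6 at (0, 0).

Type A_{8}, Milnor number mu = 8.

The Hessian of f at 0 is [[2, 0], [0, 0]] with rank 1, so corank 1. A Groebner basis of the Jacobian ideal J(f) in C{p,q} is {-p^2 + p*q^3, 3*p^2 - p*q + q^4, p^3, p^2*q + p*q^2 - p/3 + q^3/3}; counting standard monomials gives mu = 8. Corank 1: A-series; mu = 8 gives A_8.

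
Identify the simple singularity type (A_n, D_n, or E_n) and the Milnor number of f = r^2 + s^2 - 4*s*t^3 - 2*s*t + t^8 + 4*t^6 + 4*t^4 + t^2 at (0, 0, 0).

The Hessian of f at 0 has rank 2. Corank 1: A-series; mu = 7 gives A_7.

Type A7, Milnor number mu = 7.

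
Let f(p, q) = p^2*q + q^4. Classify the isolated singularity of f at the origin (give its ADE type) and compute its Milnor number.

The Hessian of f at 0 has rank 0. Corank 2; j^3 = p^2*q has shape L^2 M (L != M), so D-series; mu = 5 gives D_5.

Type D_5, Milnor number mu = 5.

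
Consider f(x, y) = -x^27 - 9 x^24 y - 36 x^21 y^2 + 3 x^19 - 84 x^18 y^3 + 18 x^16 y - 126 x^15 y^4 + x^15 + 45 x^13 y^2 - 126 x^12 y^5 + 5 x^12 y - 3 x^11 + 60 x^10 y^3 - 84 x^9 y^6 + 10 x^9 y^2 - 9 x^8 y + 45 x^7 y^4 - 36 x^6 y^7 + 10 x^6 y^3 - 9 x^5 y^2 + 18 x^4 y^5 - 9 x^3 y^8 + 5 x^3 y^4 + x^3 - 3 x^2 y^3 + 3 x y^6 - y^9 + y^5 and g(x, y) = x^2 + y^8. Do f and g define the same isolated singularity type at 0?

No.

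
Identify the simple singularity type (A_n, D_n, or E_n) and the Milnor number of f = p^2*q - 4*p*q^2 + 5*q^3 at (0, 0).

Type D_4, Milnor number mu = 4.

The Hessian of f at 0 has rank 0. Corank 2; j^3 = q*(p^2 - 4*p*q + 5*q^2) splits into three distinct lines over C (the quadratic factor has nonzero discriminant), so D_4.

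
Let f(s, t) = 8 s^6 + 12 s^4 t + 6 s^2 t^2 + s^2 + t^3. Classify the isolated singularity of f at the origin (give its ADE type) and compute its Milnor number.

The Hessian of f at 0 has rank 1. Corank 1: A-series; mu = 2 gives A_2.

Type A_2, Milnor number mu = 2.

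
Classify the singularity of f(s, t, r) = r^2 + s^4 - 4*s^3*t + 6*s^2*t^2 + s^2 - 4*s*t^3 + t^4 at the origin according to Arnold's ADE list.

The Hessian of f at 0 has rank 2. Corank 1: A-series; mu = 3 gives A_3.

A_3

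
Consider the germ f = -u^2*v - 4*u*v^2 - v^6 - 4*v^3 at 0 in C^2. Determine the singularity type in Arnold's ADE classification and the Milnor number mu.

The Hessian of f at 0 has rank 0. Corank 2; j^3 = -v*(u + 2*v)^2 has shape L^2 M (L != M), so D-series; mu = 7 gives D_7.

Type D7, Milnor number mu = 7.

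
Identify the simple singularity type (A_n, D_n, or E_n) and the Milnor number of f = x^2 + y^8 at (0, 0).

The Hessian of f at 0 has rank 1. Corank 1: A-series; mu = 7 gives A_7.

Type A_{7}, Milnor number mu = 7.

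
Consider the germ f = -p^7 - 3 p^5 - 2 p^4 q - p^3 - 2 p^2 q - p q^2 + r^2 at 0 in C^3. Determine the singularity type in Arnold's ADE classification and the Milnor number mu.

The Hessian of f at 0 is [[0, 0, 0], [0, 0, 0], [0, 0, 2]] with rank 1, so corank 2. A Groebner basis of the Jacobian ideal J(f) in C{p,q,r} is {p*q/4 + q^4 + q^2/4, p*q^2 + q^3, p^2 + 3*p*q/4 - q^2/4, r}; counting standard monomials gives mu = 6. Corank 2; j^3 = -p*(p + q)^2 has shape L^2 M (L != M), so D-series; mu = 6 gives D_6.

Type D6, Milnor number mu = 6.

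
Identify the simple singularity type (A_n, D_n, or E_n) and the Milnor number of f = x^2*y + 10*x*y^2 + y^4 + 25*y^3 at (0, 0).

The Hessian of f at 0 has rank 0. Corank 2; j^3 = y*(x + 5*y)^2 has shape L^2 M (L != M), so D-series; mu = 5 gives D_5.

Type D_{5}, Milnor number mu = 5.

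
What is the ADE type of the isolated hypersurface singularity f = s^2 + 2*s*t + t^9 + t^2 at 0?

A_{8}

The Hessian of f at 0 has rank 1. Corank 1: A-series; mu = 8 gives A_8.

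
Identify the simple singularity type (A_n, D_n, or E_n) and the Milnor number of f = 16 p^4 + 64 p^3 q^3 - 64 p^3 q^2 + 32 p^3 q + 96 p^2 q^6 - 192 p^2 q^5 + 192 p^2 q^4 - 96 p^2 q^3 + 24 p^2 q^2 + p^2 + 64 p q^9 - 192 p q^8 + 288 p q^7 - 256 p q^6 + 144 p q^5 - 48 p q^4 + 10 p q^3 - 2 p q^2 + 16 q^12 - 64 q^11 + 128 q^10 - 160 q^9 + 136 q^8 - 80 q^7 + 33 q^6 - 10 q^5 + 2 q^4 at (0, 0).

The Hessian of f at 0 is [[2, 0], [0, 0]] with rank 1, so corank 1. A Groebner basis of the Jacobian ideal J(f) in C{p,q} is {p^2, p*q, -p + q^2}; counting standard monomials gives mu = 3. Corank 1: A-series; mu = 3 gives A_3.

Type A_3, Milnor number mu = 3.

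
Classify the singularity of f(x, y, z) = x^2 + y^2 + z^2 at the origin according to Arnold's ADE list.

A_1

The Hessian of f at 0 has rank 3. Corank 0: nondegenerate Morse point, so A_1.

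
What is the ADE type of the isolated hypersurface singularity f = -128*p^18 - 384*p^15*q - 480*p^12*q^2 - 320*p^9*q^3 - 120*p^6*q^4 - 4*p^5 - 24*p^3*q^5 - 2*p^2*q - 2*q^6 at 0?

The Hessian of f at 0 is [[0, 0], [0, 0]] with rank 0, so corank 2. A Groebner basis of the Jacobian ideal J(f) in C{p,q} is {p^2/6 + q^5, p^3, p*q}; counting standard monomials gives mu = 7. Corank 2; j^3 = -2*p^2*q has shape L^2 M (L != M), so D-series; mu = 7 gives D_7.

D_{7}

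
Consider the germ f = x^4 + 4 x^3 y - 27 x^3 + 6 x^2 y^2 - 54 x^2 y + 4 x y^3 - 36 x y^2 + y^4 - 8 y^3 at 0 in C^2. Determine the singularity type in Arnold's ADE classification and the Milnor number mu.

The Hessian of f at 0 is [[0, 0], [0, 0]] with rank 0, so corank 2. A Groebner basis of the Jacobian ideal J(f) in C{x,y} is {y^4, x*y^2 + 7*y^3/9, x^2 + 4*x*y/3 + 4*y^2/9}; counting standard monomials gives mu = 6. Corank 2; j^3 = -(3*x + 2*y)^3 is a perfect cube, so E-series; the 4-jet and mu = 6 give E_6.

Type E_{6}, Milnor number mu = 6.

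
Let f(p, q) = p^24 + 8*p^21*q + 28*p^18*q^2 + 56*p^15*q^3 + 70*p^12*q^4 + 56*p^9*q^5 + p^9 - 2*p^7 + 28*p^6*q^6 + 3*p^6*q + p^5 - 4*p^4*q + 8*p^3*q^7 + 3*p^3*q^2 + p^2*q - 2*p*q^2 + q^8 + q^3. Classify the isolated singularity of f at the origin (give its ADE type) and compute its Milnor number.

Type D9, Milnor number mu = 9.

The Hessian of f at 0 has rank 0. Corank 2; j^3 = q*(p - q)^2 has shape L^2 M (L != M), so D-series; mu = 9 gives D_9.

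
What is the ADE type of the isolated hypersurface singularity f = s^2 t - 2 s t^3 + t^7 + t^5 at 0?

D8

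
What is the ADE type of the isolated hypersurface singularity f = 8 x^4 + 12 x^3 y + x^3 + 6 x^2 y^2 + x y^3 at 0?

The Hessian of f at 0 has rank 0. Corank 2; j^3 = x^3 is a perfect cube, so E-series; the 4-jet and mu = 7 give E_7.

E7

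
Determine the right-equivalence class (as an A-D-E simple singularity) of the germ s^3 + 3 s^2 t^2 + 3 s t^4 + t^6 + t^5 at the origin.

The Hessian of f at 0 has rank 0. Corank 2; j^3 = s^3 is a perfect cube, so E-series; the 5-jet and mu = 8 give E_8.

E_8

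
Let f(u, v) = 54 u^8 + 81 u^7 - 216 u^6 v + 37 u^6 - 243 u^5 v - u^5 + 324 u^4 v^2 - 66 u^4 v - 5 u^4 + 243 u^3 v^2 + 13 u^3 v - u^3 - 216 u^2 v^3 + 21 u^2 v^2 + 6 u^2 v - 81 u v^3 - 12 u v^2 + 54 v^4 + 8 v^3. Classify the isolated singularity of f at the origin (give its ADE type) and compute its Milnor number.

The Hessian of f at 0 has rank 0. Corank 2; j^3 = -(u - 2*v)^3 is a perfect cube, so E-series; the 4-jet and mu = 7 give E_7.

Type E_7, Milnor number mu = 7.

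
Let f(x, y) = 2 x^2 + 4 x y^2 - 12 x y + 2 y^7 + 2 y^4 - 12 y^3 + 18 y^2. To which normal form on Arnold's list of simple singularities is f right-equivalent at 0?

A_{6}

The Hessian of f at 0 has rank 1. Corank 1: A-series; mu = 6 gives A_6.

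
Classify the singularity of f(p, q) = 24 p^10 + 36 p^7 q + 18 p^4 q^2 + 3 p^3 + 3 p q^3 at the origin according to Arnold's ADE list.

E_{7}

The Hessian of f at 0 is [[0, 0], [0, 0]] with rank 0, so corank 2. A Groebner basis of the Jacobian ideal J(f) in C{p,q} is {p^3, p*q^2, 3*p^2 + q^3}; counting standard monomials gives mu = 7. Corank 2; j^3 = 3*p^3 is a perfect cube, so E-series; the 4-jet and mu = 7 give E_7.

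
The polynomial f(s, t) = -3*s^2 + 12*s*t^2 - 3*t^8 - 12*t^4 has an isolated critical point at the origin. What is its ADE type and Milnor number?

Type A7, Milnor number mu = 7.

The Hessian of f at 0 has rank 1. Corank 1: A-series; mu = 7 gives A_7.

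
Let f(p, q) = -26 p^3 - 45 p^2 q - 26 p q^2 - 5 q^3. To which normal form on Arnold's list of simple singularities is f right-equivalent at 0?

D4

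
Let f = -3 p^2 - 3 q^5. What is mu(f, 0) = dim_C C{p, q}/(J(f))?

The Hessian of f at 0 has rank 1. Corank 1: A-series; mu = 4 gives A_4.

4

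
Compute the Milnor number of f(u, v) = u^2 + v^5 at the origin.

The Hessian of f at 0 is [[2, 0], [0, 0]] with rank 1, so corank 1. A Groebner basis of the Jacobian ideal J(f) in C{u,v} is {v^4, u}; counting standard monomials gives mu = 4. Corank 1: A-series; mu = 4 gives A_4.

4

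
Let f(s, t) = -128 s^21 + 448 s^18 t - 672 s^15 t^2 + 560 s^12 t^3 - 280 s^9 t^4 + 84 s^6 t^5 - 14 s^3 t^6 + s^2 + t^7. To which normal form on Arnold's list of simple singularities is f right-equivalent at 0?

A_{6}

The Hessian of f at 0 is [[2, 0], [0, 0]] with rank 1, so corank 1. A Groebner basis of the Jacobian ideal J(f) in C{s,t} is {t^6, s}; counting standard monomials gives mu = 6. Corank 1: A-series; mu = 6 gives A_6.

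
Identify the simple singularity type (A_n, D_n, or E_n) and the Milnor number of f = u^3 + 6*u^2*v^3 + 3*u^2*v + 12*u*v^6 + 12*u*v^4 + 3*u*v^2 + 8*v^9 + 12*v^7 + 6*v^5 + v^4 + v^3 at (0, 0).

The Hessian of f at 0 is [[0, 0], [0, 0]] with rank 0, so corank 2. A Groebner basis of the Jacobian ideal J(f) in C{u,v} is {v^3, u^2 + 2*u*v + v^2}; counting standard monomials gives mu = 6. Corank 2; j^3 = (u + v)^3 is a perfect cube, so E-series; the 4-jet and mu = 6 give E_6.

Type E_6, Milnor number mu = 6.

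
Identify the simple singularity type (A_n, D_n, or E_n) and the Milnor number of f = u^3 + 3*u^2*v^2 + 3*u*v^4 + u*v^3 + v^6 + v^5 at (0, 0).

Type E_{7}, Milnor number mu = 7.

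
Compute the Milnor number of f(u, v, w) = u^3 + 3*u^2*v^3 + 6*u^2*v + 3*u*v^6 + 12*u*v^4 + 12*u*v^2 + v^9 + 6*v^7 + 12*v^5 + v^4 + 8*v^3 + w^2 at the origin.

6

The Hessian of f at 0 is [[0, 0, 0], [0, 0, 0], [0, 0, 2]] with rank 1, so corank 2. A Groebner basis of the Jacobian ideal J(f) in C{u,v,w} is {v^3, u^2 + 4*u*v + 4*v^2, w}; counting standard monomials gives mu = 6. Corank 2; j^3 = (u + 2*v)^3 is a perfect cube, so E-series; the 4-jet and mu = 6 give E_6.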